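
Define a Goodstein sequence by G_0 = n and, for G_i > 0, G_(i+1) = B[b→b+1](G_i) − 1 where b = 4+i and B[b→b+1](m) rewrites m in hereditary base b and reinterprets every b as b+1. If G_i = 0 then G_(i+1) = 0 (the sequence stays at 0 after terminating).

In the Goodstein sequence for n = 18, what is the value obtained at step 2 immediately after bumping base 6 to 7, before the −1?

49

G_0=18  [base 4] 4^2 + 2  →[4↦5]→  5^2 + 2 = 27  −1 ⇒ G_1=26
G_1=26  [base 5] 5^2 + 1  →[5↦6]→  6^2 + 1 = 37  −1 ⇒ G_2=36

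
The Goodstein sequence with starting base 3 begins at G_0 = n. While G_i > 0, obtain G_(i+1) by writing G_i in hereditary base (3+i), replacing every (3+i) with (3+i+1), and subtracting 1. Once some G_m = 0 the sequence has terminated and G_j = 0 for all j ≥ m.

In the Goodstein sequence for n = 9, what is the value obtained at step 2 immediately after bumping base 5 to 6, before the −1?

G_0=9  [base 3] 3^2  →[3↦4]→  4^2 = 16  −1 ⇒ G_1=15
G_1=15  [base 4] 3·4 + 3  →[4↦5]→  3·5 + 3 = 18  −1 ⇒ G_2=17
G_2=17  [base 5] 3·5 + 2  →[5↦6]→  3·6 + 2 = 20  −1 ⇒ G_3=19

20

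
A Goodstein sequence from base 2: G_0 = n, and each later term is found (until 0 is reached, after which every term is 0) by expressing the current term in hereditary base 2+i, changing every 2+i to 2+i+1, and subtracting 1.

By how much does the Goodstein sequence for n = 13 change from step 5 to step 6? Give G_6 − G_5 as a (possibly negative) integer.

G_0=13  [base 2] 2^(2 + 1) + 2^2 + 1  →[2↦3]→  3^(3 + 1) + 3^3 + 1 = 109  −1 ⇒ G_1=108
G_1=108  [base 3] 3^(3 + 1) + 3^3  →[3↦4]→  4^(4 + 1) + 4^4 = 1280  −1 ⇒ G_2=1279
G_2=1279  [base 4] 4^(4 + 1) + 3·4^3 + 3·4^2 + 3·4 + 3  →[4↦5]→  5^(5 + 1) + 3·5^3 + 3·5^2 + 3·5 + 3 = 16093  −1 ⇒ G_3=16092
G_3=16092  [base 5] 5^(5 + 1) + 3·5^3 + 3·5^2 + 3·5 + 2  →[5↦6]→  6^(6 + 1) + 3·6^3 + 3·6^2 + 3·6 + 2 = 280712  −1 ⇒ G_4=280711
G_4=280711  [base 6] 6^(6 + 1) + 3·6^3 + 3·6^2 + 3·6 + 1  →[6↦7]→  7^(7 + 1) + 3·7^3 + 3·7^2 + 3·7 + 1 = 5765999  −1 ⇒ G_5=5765998
G_5=5765998  [base 7] 7^(7 + 1) + 3·7^3 + 3·7^2 + 3·7  →[7↦8]→  8^(8 + 1) + 3·8^3 + 3·8^2 + 3·8 = 134219480  −1 ⇒ G_6=134219479

128453481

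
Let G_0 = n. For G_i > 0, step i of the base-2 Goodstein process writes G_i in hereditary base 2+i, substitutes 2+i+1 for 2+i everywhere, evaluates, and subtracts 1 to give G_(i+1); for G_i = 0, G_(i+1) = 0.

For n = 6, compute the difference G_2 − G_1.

base 2: 6 = 2^2 + 2; at 3: 3^3 + 3 = 30; next = 29
base 3: 29 = 3^3 + 2; at 4: 4^4 + 2 = 258; next = 257

228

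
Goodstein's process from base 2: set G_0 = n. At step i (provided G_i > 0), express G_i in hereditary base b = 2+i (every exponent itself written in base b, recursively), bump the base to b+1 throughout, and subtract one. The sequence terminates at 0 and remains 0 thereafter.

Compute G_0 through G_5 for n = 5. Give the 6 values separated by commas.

G_0 = 5. HB_2(5) = 2^2 + 1. Bump = 28. G_1 = 27.
G_1 = 27. HB_3(27) = 3^3. Bump = 256. G_2 = 255.
G_2 = 255. HB_4(255) = 3·4^3 + 3·4^2 + 3·4 + 3. Bump = 468. G_3 = 467.
G_3 = 467. HB_5(467) = 3·5^3 + 3·5^2 + 3·5 + 2. Bump = 776. G_4 = 775.
G_4 = 775. HB_6(775) = 3·6^3 + 3·6^2 + 3·6 + 1. Bump = 1198. G_5 = 1197.

5, 27, 255, 467, 775, 1197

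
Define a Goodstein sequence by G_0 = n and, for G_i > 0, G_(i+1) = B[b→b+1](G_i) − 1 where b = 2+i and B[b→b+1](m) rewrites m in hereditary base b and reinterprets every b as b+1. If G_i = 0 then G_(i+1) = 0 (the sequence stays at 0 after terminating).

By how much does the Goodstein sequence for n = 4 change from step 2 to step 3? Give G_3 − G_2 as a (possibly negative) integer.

step 0: 4 = 2^2; sub 3 for 2: 3^3; = 27; G_1 = 27−1 = 26
step 1: 26 = 2·3^2 + 2·3 + 2; sub 4 for 3: 2·4^2 + 2·4 + 2; = 42; G_2 = 42−1 = 41
step 2: 41 = 2·4^2 + 2·4 + 1; sub 5 for 4: 2·5^2 + 2·5 + 1; = 61; G_3 = 61−1 = 60

19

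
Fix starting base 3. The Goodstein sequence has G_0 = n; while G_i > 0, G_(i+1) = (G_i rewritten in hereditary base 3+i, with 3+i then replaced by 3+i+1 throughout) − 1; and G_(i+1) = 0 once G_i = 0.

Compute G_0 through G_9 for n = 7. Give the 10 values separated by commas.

i=0: 7 = 2·3 + 1 (b=3); 3→4: 2·4 + 1 = 9; 9−1 = 8
i=1: 8 = 2·4 (b=4); 4→5: 2·5 = 10; 10−1 = 9
i=2: 9 = 5 + 4 (b=5); 5→6: 6 + 4 = 10; 10−1 = 9
i=3: 9 = 6 + 3 (b=6); 6→7: 7 + 3 = 10; 10−1 = 9
i=4: 9 = 7 + 2 (b=7); 7→8: 8 + 2 = 10; 10−1 = 9
i=5: 9 = 8 + 1 (b=8); 8→9: 9 + 1 = 10; 10−1 = 9
i=6: 9 = 9 (b=9); 9→10: 10 = 10; 10−1 = 9
i=7: 9 = 9 (b=10); 10→11: 9 = 9; 9−1 = 8
i=8: 8 = 8 (b=11); 11→12: 8 = 8; 8−1 = 7

7, 8, 9, 9, 9, 9, 9, 9, 8, 7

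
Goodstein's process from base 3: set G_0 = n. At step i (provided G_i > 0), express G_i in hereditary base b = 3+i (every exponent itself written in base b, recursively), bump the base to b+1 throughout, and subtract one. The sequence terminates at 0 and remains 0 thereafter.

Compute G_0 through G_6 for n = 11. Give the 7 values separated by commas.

11, 17, 25, 35, 39, 43, 47

G_0=11  [base 3] 3^2 + 2  →[3↦4]→  4^2 + 2 = 18  −1 ⇒ G_1=17
G_1=17  [base 4] 4^2 + 1  →[4↦5]→  5^2 + 1 = 26  −1 ⇒ G_2=25
G_2=25  [base 5] 5^2  →[5↦6]→  6^2 = 36  −1 ⇒ G_3=35
G_3=35  [base 6] 5·6 + 5  →[6↦7]→  5·7 + 5 = 40  −1 ⇒ G_4=39
G_4=39  [base 7] 5·7 + 4  →[7↦8]→  5·8 + 4 = 44  −1 ⇒ G_5=43
G_5=43  [base 8] 5·8 + 3  →[8↦9]→  5·9 + 3 = 48  −1 ⇒ G_6=47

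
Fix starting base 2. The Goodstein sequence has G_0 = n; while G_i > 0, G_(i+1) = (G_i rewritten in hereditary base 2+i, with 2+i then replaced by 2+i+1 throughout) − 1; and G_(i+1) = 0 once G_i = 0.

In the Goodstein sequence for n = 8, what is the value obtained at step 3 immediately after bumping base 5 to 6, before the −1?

93396

i=0: 8 = 2^(2 + 1) (b=2); 2→3: 3^(3 + 1) = 81; 81−1 = 80
i=1: 80 = 2·3^3 + 2·3^2 + 2·3 + 2 (b=3); 3→4: 2·4^4 + 2·4^2 + 2·4 + 2 = 554; 554−1 = 553
i=2: 553 = 2·4^4 + 2·4^2 + 2·4 + 1 (b=4); 4→5: 2·5^5 + 2·5^2 + 2·5 + 1 = 6311; 6311−1 = 6310
i=3: 6310 = 2·5^5 + 2·5^2 + 2·5 (b=5); 5→6: 2·6^6 + 2·6^2 + 2·6 = 93396; 93396−1 = 93395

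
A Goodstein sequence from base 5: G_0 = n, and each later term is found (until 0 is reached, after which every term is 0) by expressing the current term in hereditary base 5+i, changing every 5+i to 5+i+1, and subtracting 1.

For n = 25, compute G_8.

step 0: 25 = 5^2; sub 6 for 5: 6^2; = 36; G_1 = 36−1 = 35
step 1: 35 = 5·6 + 5; sub 7 for 6: 5·7 + 5; = 40; G_2 = 40−1 = 39
step 2: 39 = 5·7 + 4; sub 8 for 7: 5·8 + 4; = 44; G_3 = 44−1 = 43
step 3: 43 = 5·8 + 3; sub 9 for 8: 5·9 + 3; = 48; G_4 = 48−1 = 47
step 4: 47 = 5·9 + 2; sub 10 for 9: 5·10 + 2; = 52; G_5 = 52−1 = 51
step 5: 51 = 5·10 + 1; sub 11 for 10: 5·11 + 1; = 56; G_6 = 56−1 = 55
step 6: 55 = 5·11; sub 12 for 11: 5·12; = 60; G_7 = 60−1 = 59
step 7: 59 = 4·12 + 11; sub 13 for 12: 4·13 + 11; = 63; G_8 = 63−1 = 62
step 8: 62 = 4·13 + 10; sub 14 for 13: 4·14 + 10; = 66; G_9 = 66−1 = 65

62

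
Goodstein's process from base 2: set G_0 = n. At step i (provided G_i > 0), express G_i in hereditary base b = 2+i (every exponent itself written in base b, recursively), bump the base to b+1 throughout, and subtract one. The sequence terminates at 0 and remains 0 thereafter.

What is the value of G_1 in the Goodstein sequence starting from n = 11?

84

base 2: 11 = 2^(2 + 1) + 2 + 1; at 3: 3^(3 + 1) + 3 + 1 = 85; next = 84
base 3: 84 = 3^(3 + 1) + 3; at 4: 4^(4 + 1) + 4 = 1028; next = 1027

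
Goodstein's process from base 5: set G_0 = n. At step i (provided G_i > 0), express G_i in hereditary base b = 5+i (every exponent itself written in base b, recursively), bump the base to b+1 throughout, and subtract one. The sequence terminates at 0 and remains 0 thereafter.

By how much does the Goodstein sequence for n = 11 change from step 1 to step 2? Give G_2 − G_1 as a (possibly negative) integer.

step 0: 11 = 2·5 + 1; sub 6 for 5: 2·6 + 1; = 13; G_1 = 13−1 = 12
step 1: 12 = 2·6; sub 7 for 6: 2·7; = 14; G_2 = 14−1 = 13

1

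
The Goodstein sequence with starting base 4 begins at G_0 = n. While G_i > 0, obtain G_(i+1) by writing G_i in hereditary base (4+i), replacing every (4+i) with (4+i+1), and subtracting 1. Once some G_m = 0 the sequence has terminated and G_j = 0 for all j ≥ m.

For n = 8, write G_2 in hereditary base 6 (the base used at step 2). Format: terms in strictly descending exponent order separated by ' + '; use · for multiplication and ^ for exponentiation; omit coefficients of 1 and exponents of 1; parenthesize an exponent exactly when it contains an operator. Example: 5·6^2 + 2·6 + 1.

6 + 3

(0) 8|_4 = 2·4 ↦ 2·5|_5 = 10 ⇒ 9
(1) 9|_5 = 5 + 4 ↦ 6 + 4|_6 = 10 ⇒ 9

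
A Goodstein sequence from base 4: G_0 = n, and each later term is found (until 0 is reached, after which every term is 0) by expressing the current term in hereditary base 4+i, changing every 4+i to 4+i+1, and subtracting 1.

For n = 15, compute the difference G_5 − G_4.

1

G_0=15  [base 4] 3·4 + 3  →[4↦5]→  3·5 + 3 = 18  −1 ⇒ G_1=17
G_1=17  [base 5] 3·5 + 2  →[5↦6]→  3·6 + 2 = 20  −1 ⇒ G_2=19
G_2=19  [base 6] 3·6 + 1  →[6↦7]→  3·7 + 1 = 22  −1 ⇒ G_3=21
G_3=21  [base 7] 3·7  →[7↦8]→  3·8 = 24  −1 ⇒ G_4=23
G_4=23  [base 8] 2·8 + 7  →[8↦9]→  2·9 + 7 = 25  −1 ⇒ G_5=24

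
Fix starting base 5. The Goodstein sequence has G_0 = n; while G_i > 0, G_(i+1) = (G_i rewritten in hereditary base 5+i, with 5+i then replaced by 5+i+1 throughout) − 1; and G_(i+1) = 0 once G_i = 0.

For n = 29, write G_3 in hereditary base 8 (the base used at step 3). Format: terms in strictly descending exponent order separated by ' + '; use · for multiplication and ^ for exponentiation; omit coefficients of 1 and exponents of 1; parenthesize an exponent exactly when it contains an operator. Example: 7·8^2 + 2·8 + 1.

G_0=29  [base 5] 5^2 + 4  →[5↦6]→  6^2 + 4 = 40  −1 ⇒ G_1=39
G_1=39  [base 6] 6^2 + 3  →[6↦7]→  7^2 + 3 = 52  −1 ⇒ G_2=51
G_2=51  [base 7] 7^2 + 2  →[7↦8]→  8^2 + 2 = 66  −1 ⇒ G_3=65
G_3=65  [base 8] 8^2 + 1  →[8↦9]→  9^2 + 1 = 82  −1 ⇒ G_4=81

8^2 + 1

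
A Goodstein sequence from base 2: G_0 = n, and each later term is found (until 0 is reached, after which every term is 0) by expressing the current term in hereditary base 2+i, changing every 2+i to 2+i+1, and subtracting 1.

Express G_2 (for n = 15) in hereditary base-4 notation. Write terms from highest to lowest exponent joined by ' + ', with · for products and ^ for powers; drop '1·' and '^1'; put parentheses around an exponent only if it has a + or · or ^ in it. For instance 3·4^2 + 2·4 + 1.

4^(4 + 1) + 4^4 + 3

G_0=15  [base 2] 2^(2 + 1) + 2^2 + 2 + 1  →[2↦3]→  3^(3 + 1) + 3^3 + 3 + 1 = 112  −1 ⇒ G_1=111
G_1=111  [base 3] 3^(3 + 1) + 3^3 + 3  →[3↦4]→  4^(4 + 1) + 4^4 + 4 = 1284  −1 ⇒ G_2=1283
G_2=1283  [base 4] 4^(4 + 1) + 4^4 + 3  →[4↦5]→  5^(5 + 1) + 5^5 + 3 = 18753  −1 ⇒ G_3=18752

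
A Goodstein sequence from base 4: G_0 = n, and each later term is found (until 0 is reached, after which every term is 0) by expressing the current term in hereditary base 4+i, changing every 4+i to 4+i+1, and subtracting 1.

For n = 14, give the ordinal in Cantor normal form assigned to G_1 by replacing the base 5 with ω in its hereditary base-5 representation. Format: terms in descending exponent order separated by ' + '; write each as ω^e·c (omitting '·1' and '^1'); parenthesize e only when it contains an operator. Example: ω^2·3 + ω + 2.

ω·3 + 1

step 0: 14 = 3·4 + 2; sub 5 for 4: 3·5 + 2; = 17; G_1 = 17−1 = 16
step 1: 16 = 3·5 + 1; sub 6 for 5: 3·6 + 1; = 19; G_2 = 19−1 = 18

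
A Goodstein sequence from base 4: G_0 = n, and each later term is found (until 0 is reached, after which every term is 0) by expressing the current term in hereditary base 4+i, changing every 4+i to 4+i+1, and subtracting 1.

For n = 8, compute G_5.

base 4: 8 = 2·4; at 5: 2·5 = 10; next = 9
base 5: 9 = 5 + 4; at 6: 6 + 4 = 10; next = 9
base 6: 9 = 6 + 3; at 7: 7 + 3 = 10; next = 9
base 7: 9 = 7 + 2; at 8: 8 + 2 = 10; next = 9
base 8: 9 = 8 + 1; at 9: 9 + 1 = 10; next = 9
base 9: 9 = 9; at 10: 10 = 10; next = 9

9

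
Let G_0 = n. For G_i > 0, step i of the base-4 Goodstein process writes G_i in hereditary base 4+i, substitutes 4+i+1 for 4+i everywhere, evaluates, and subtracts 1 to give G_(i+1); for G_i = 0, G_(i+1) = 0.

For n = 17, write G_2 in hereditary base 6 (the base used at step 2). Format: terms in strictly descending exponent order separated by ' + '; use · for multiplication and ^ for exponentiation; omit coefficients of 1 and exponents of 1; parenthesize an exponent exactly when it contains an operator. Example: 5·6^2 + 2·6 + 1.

5·6 + 5

i=0: 17 = 4^2 + 1 (b=4); 4→5: 5^2 + 1 = 26; 26−1 = 25
i=1: 25 = 5^2 (b=5); 5→6: 6^2 = 36; 36−1 = 35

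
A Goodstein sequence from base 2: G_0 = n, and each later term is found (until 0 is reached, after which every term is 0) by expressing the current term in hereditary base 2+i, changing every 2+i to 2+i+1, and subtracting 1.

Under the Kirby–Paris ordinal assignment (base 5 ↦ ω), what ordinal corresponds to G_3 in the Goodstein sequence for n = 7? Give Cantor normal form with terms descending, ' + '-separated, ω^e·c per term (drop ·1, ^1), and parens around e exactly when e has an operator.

(0) 7|_2 = 2^2 + 2 + 1 ↦ 3^3 + 3 + 1|_3 = 31 ⇒ 30
(1) 30|_3 = 3^3 + 3 ↦ 4^4 + 4|_4 = 260 ⇒ 259
(2) 259|_4 = 4^4 + 3 ↦ 5^5 + 3|_5 = 3128 ⇒ 3127
(3) 3127|_5 = 5^5 + 2 ↦ 6^6 + 2|_6 = 46658 ⇒ 46657

ω^ω + 2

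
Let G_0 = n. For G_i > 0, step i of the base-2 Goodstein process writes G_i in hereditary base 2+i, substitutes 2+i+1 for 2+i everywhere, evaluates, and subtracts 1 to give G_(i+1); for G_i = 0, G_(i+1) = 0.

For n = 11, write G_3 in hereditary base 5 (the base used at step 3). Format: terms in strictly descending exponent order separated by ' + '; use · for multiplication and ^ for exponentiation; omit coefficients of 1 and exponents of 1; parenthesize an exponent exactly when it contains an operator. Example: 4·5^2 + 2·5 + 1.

11 —HB2→ 2^(2 + 1) + 2 + 1 —bump→ 3^(3 + 1) + 3 + 1 = 85 —(−1)→ 84
84 —HB3→ 3^(3 + 1) + 3 —bump→ 4^(4 + 1) + 4 = 1028 —(−1)→ 1027
1027 —HB4→ 4^(4 + 1) + 3 —bump→ 5^(5 + 1) + 3 = 15628 —(−1)→ 15627
15627 —HB5→ 5^(5 + 1) + 2 —bump→ 6^(6 + 1) + 2 = 279938 —(−1)→ 279937

5^(5 + 1) + 2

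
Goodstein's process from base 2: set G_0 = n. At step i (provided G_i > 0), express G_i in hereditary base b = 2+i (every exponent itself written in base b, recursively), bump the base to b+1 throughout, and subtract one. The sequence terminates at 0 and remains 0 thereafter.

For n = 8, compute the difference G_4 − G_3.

87085

step 0: 8 = 2^(2 + 1); sub 3 for 2: 3^(3 + 1); = 81; G_1 = 81−1 = 80
step 1: 80 = 2·3^3 + 2·3^2 + 2·3 + 2; sub 4 for 3: 2·4^4 + 2·4^2 + 2·4 + 2; = 554; G_2 = 554−1 = 553
step 2: 553 = 2·4^4 + 2·4^2 + 2·4 + 1; sub 5 for 4: 2·5^5 + 2·5^2 + 2·5 + 1; = 6311; G_3 = 6311−1 = 6310
step 3: 6310 = 2·5^5 + 2·5^2 + 2·5; sub 6 for 5: 2·6^6 + 2·6^2 + 2·6; = 93396; G_4 = 93396−1 = 93395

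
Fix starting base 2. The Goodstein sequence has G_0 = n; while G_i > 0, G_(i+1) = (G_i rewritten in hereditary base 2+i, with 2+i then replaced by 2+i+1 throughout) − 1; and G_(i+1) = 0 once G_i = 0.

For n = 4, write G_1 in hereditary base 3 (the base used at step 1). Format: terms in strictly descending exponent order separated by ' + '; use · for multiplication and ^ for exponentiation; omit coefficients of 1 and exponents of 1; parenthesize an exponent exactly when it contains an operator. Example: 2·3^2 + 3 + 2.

i=0: 4 = 2^2 (b=2); 2→3: 3^3 = 27; 27−1 = 26
i=1: 26 = 2·3^2 + 2·3 + 2 (b=3); 3→4: 2·4^2 + 2·4 + 2 = 42; 42−1 = 41

2·3^2 + 2·3 + 2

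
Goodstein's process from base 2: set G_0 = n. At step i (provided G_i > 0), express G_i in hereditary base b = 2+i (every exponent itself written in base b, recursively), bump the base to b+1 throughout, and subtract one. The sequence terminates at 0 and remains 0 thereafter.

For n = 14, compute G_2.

base 2: 14 = 2^(2 + 1) + 2^2 + 2; at 3: 3^(3 + 1) + 3^3 + 3 = 111; next = 110
base 3: 110 = 3^(3 + 1) + 3^3 + 2; at 4: 4^(4 + 1) + 4^4 + 2 = 1282; next = 1281

1281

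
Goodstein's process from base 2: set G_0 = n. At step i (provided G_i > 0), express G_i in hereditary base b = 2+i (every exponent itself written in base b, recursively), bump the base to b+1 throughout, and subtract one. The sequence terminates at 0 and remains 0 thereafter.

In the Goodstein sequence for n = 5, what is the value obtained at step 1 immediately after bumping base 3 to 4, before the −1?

256

G_0 = 5. HB_2(5) = 2^2 + 1. Bump = 28. G_1 = 27.
G_1 = 27. HB_3(27) = 3^3. Bump = 256. G_2 = 255.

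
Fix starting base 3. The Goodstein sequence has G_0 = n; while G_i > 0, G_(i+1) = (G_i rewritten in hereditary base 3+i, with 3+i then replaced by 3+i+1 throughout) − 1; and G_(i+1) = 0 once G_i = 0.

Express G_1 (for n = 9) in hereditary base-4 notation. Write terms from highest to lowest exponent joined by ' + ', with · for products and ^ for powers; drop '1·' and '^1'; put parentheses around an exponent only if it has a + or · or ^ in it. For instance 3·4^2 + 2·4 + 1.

3·4 + 3

base 3: 9 = 3^2; at 4: 4^2 = 16; next = 15
base 4: 15 = 3·4 + 3; at 5: 3·5 + 3 = 18; next = 17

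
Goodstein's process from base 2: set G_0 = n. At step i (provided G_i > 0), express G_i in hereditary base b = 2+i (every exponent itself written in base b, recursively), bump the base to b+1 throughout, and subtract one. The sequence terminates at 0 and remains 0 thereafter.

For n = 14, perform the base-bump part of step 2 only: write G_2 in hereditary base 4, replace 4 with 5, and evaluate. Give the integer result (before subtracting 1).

[0] 14 ≡ 2^(2 + 1) + 2^2 + 2 (base 2). Lift 3: 111. −1: 110.
[1] 110 ≡ 3^(3 + 1) + 3^3 + 2 (base 3). Lift 4: 1282. −1: 1281.
[2] 1281 ≡ 4^(4 + 1) + 4^4 + 1 (base 4). Lift 5: 18751. −1: 18750.

18751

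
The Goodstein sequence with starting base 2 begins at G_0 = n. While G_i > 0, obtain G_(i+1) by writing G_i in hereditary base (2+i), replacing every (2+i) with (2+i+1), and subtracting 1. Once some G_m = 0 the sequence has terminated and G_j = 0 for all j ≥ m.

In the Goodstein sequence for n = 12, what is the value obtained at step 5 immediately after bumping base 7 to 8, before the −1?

step 0: 12 = 2^(2 + 1) + 2^2; sub 3 for 2: 3^(3 + 1) + 3^3; = 108; G_1 = 108−1 = 107
step 1: 107 = 3^(3 + 1) + 2·3^2 + 2·3 + 2; sub 4 for 3: 4^(4 + 1) + 2·4^2 + 2·4 + 2; = 1066; G_2 = 1066−1 = 1065
step 2: 1065 = 4^(4 + 1) + 2·4^2 + 2·4 + 1; sub 5 for 4: 5^(5 + 1) + 2·5^2 + 2·5 + 1; = 15686; G_3 = 15686−1 = 15685
step 3: 15685 = 5^(5 + 1) + 2·5^2 + 2·5; sub 6 for 5: 6^(6 + 1) + 2·6^2 + 2·6; = 280020; G_4 = 280020−1 = 280019
step 4: 280019 = 6^(6 + 1) + 2·6^2 + 6 + 5; sub 7 for 6: 7^(7 + 1) + 2·7^2 + 7 + 5; = 5764911; G_5 = 5764911−1 = 5764910
step 5: 5764910 = 7^(7 + 1) + 2·7^2 + 7 + 4; sub 8 for 7: 8^(8 + 1) + 2·8^2 + 8 + 4; = 134217868; G_6 = 134217868−1 = 134217867

134217868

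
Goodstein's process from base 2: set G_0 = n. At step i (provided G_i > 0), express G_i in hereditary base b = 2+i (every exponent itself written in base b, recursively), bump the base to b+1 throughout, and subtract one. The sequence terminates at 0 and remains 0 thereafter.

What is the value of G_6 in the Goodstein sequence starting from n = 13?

G_0=13  [base 2] 2^(2 + 1) + 2^2 + 1  →[2↦3]→  3^(3 + 1) + 3^3 + 1 = 109  −1 ⇒ G_1=108
G_1=108  [base 3] 3^(3 + 1) + 3^3  →[3↦4]→  4^(4 + 1) + 4^4 = 1280  −1 ⇒ G_2=1279
G_2=1279  [base 4] 4^(4 + 1) + 3·4^3 + 3·4^2 + 3·4 + 3  →[4↦5]→  5^(5 + 1) + 3·5^3 + 3·5^2 + 3·5 + 3 = 16093  −1 ⇒ G_3=16092
G_3=16092  [base 5] 5^(5 + 1) + 3·5^3 + 3·5^2 + 3·5 + 2  →[5↦6]→  6^(6 + 1) + 3·6^3 + 3·6^2 + 3·6 + 2 = 280712  −1 ⇒ G_4=280711
G_4=280711  [base 6] 6^(6 + 1) + 3·6^3 + 3·6^2 + 3·6 + 1  →[6↦7]→  7^(7 + 1) + 3·7^3 + 3·7^2 + 3·7 + 1 = 5765999  −1 ⇒ G_5=5765998
G_5=5765998  [base 7] 7^(7 + 1) + 3·7^3 + 3·7^2 + 3·7  →[7↦8]→  8^(8 + 1) + 3·8^3 + 3·8^2 + 3·8 = 134219480  −1 ⇒ G_6=134219479

134219479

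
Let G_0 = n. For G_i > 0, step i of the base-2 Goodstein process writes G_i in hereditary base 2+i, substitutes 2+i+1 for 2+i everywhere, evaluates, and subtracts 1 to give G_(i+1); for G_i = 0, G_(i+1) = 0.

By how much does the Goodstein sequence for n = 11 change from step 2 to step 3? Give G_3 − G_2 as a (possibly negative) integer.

G_0=11  [base 2] 2^(2 + 1) + 2 + 1  →[2↦3]→  3^(3 + 1) + 3 + 1 = 85  −1 ⇒ G_1=84
G_1=84  [base 3] 3^(3 + 1) + 3  →[3↦4]→  4^(4 + 1) + 4 = 1028  −1 ⇒ G_2=1027
G_2=1027  [base 4] 4^(4 + 1) + 3  →[4↦5]→  5^(5 + 1) + 3 = 15628  −1 ⇒ G_3=15627

14600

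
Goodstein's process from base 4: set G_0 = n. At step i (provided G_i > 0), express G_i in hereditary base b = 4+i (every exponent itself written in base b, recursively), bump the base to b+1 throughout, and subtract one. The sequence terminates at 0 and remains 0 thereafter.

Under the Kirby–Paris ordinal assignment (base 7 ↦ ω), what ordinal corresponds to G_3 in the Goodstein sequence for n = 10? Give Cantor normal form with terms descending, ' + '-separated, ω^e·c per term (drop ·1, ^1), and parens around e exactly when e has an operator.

[0] 10 ≡ 2·4 + 2 (base 4). Lift 5: 12. −1: 11.
[1] 11 ≡ 2·5 + 1 (base 5). Lift 6: 13. −1: 12.
[2] 12 ≡ 2·6 (base 6). Lift 7: 14. −1: 13.
[3] 13 ≡ 7 + 6 (base 7). Lift 8: 14. −1: 13.

ω + 6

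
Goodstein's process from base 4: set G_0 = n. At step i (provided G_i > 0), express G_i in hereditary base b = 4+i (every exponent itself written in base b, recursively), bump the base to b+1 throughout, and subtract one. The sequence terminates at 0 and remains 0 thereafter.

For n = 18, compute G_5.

58

(0) 18|_4 = 4^2 + 2 ↦ 5^2 + 2|_5 = 27 ⇒ 26
(1) 26|_5 = 5^2 + 1 ↦ 6^2 + 1|_6 = 37 ⇒ 36
(2) 36|_6 = 6^2 ↦ 7^2|_7 = 49 ⇒ 48
(3) 48|_7 = 6·7 + 6 ↦ 6·8 + 6|_8 = 54 ⇒ 53
(4) 53|_8 = 6·8 + 5 ↦ 6·9 + 5|_9 = 59 ⇒ 58
(5) 58|_9 = 6·9 + 4 ↦ 6·10 + 4|_10 = 64 ⇒ 63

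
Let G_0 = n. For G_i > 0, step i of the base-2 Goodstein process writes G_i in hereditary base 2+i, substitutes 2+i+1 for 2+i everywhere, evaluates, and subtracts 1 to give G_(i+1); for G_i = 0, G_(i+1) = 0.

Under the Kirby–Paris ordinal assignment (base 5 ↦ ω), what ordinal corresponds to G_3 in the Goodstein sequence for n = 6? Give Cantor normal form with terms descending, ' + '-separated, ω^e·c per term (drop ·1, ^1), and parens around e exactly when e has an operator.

G_0 = 6. HB_2(6) = 2^2 + 2. Bump = 30. G_1 = 29.
G_1 = 29. HB_3(29) = 3^3 + 2. Bump = 258. G_2 = 257.
G_2 = 257. HB_4(257) = 4^4 + 1. Bump = 3126. G_3 = 3125.
G_3 = 3125. HB_5(3125) = 5^5. Bump = 46656. G_4 = 46655.

ω^ω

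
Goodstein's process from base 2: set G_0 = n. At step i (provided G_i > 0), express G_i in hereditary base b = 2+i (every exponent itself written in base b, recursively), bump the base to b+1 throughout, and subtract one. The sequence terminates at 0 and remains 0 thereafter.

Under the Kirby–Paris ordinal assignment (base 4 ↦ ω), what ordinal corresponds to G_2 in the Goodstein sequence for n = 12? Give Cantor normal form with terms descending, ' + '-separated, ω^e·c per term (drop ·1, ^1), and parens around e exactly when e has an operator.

G_0=12  [base 2] 2^(2 + 1) + 2^2  →[2↦3]→  3^(3 + 1) + 3^3 = 108  −1 ⇒ G_1=107
G_1=107  [base 3] 3^(3 + 1) + 2·3^2 + 2·3 + 2  →[3↦4]→  4^(4 + 1) + 2·4^2 + 2·4 + 2 = 1066  −1 ⇒ G_2=1065
G_2=1065  [base 4] 4^(4 + 1) + 2·4^2 + 2·4 + 1  →[4↦5]→  5^(5 + 1) + 2·5^2 + 2·5 + 1 = 15686  −1 ⇒ G_3=15685

ω^(ω + 1) + ω^2·2 + ω·2 + 1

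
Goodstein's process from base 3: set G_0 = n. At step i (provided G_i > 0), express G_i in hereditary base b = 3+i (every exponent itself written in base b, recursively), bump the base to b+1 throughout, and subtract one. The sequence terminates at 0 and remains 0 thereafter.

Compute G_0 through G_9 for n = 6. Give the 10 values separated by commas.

6, 7, 7, 7, 7, 7, 6, 5, 4, 3

G_0=6  [base 3] 2·3  →[3↦4]→  2·4 = 8  −1 ⇒ G_1=7
G_1=7  [base 4] 4 + 3  →[4↦5]→  5 + 3 = 8  −1 ⇒ G_2=7
G_2=7  [base 5] 5 + 2  →[5↦6]→  6 + 2 = 8  −1 ⇒ G_3=7
G_3=7  [base 6] 6 + 1  →[6↦7]→  7 + 1 = 8  −1 ⇒ G_4=7
G_4=7  [base 7] 7  →[7↦8]→  8 = 8  −1 ⇒ G_5=7
G_5=7  [base 8] 7  →[8↦9]→  7 = 7  −1 ⇒ G_6=6
G_6=6  [base 9] 6  →[9↦10]→  6 = 6  −1 ⇒ G_7=5
G_7=5  [base 10] 5  →[10↦11]→  5 = 5  −1 ⇒ G_8=4
G_8=4  [base 11] 4  →[11↦12]→  4 = 4  −1 ⇒ G_9=3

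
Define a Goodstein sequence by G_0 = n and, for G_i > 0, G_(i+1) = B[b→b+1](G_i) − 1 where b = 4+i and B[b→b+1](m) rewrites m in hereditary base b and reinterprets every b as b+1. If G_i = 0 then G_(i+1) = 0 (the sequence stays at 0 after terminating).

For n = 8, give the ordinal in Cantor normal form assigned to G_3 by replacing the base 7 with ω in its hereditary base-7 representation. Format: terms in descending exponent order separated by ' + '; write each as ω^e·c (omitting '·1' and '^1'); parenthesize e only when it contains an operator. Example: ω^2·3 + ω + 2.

(0) 8|_4 = 2·4 ↦ 2·5|_5 = 10 ⇒ 9
(1) 9|_5 = 5 + 4 ↦ 6 + 4|_6 = 10 ⇒ 9
(2) 9|_6 = 6 + 3 ↦ 7 + 3|_7 = 10 ⇒ 9
(3) 9|_7 = 7 + 2 ↦ 8 + 2|_8 = 10 ⇒ 9

ω + 2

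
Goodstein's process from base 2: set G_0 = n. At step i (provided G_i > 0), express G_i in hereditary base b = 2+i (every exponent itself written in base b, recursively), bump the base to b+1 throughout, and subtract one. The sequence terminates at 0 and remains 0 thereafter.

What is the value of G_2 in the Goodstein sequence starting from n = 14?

(0) 14|_2 = 2^(2 + 1) + 2^2 + 2 ↦ 3^(3 + 1) + 3^3 + 3|_3 = 111 ⇒ 110
(1) 110|_3 = 3^(3 + 1) + 3^3 + 2 ↦ 4^(4 + 1) + 4^4 + 2|_4 = 1282 ⇒ 1281
(2) 1281|_4 = 4^(4 + 1) + 4^4 + 1 ↦ 5^(5 + 1) + 5^5 + 1|_5 = 18751 ⇒ 18750

1281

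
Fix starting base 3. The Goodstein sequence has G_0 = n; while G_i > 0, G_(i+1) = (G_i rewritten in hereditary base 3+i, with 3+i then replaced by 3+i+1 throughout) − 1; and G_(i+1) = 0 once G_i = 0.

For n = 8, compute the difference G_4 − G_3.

0

G_0 = 8. HB_3(8) = 2·3 + 2. Bump = 10. G_1 = 9.
G_1 = 9. HB_4(9) = 2·4 + 1. Bump = 11. G_2 = 10.
G_2 = 10. HB_5(10) = 2·5. Bump = 12. G_3 = 11.
G_3 = 11. HB_6(11) = 6 + 5. Bump = 12. G_4 = 11.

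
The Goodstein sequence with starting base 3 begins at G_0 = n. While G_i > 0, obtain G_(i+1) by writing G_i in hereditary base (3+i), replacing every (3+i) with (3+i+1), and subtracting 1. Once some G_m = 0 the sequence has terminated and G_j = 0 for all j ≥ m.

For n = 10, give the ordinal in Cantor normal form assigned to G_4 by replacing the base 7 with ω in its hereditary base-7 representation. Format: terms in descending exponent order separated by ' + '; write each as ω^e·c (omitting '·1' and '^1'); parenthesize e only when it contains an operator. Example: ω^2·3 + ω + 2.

step 0: 10 = 3^2 + 1; sub 4 for 3: 4^2 + 1; = 17; G_1 = 17−1 = 16
step 1: 16 = 4^2; sub 5 for 4: 5^2; = 25; G_2 = 25−1 = 24
step 2: 24 = 4·5 + 4; sub 6 for 5: 4·6 + 4; = 28; G_3 = 28−1 = 27
step 3: 27 = 4·6 + 3; sub 7 for 6: 4·7 + 3; = 31; G_4 = 31−1 = 30

ω·4 + 2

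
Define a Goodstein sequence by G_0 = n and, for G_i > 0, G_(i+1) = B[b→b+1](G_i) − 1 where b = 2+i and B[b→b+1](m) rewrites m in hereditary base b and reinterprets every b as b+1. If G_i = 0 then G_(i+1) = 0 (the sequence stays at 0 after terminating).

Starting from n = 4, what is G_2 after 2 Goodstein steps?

(0) 4|_2 = 2^2 ↦ 3^3|_3 = 27 ⇒ 26
(1) 26|_3 = 2·3^2 + 2·3 + 2 ↦ 2·4^2 + 2·4 + 2|_4 = 42 ⇒ 41
(2) 41|_4 = 2·4^2 + 2·4 + 1 ↦ 2·5^2 + 2·5 + 1|_5 = 61 ⇒ 60

41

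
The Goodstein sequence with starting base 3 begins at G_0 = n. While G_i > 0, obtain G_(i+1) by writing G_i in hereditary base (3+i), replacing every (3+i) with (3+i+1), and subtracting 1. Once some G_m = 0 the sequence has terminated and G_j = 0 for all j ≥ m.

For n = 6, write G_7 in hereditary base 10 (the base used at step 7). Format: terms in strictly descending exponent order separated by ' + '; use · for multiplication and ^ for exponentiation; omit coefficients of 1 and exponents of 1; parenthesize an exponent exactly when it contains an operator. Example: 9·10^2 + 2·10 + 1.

6 —HB3→ 2·3 —bump→ 2·4 = 8 —(−1)→ 7
7 —HB4→ 4 + 3 —bump→ 5 + 3 = 8 —(−1)→ 7
7 —HB5→ 5 + 2 —bump→ 6 + 2 = 8 —(−1)→ 7
7 —HB6→ 6 + 1 —bump→ 7 + 1 = 8 —(−1)→ 7
7 —HB7→ 7 —bump→ 8 = 8 —(−1)→ 7
7 —HB8→ 7 —bump→ 7 = 7 —(−1)→ 6
6 —HB9→ 6 —bump→ 6 = 6 —(−1)→ 5
5 —HB10→ 5 —bump→ 5 = 5 —(−1)→ 4

5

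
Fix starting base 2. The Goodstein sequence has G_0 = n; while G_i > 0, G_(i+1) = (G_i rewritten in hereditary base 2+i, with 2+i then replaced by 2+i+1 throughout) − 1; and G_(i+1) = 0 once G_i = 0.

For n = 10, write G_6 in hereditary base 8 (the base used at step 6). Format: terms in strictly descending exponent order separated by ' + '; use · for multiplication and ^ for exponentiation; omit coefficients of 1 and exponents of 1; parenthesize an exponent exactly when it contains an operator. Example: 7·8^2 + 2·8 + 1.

i=0: 10 = 2^(2 + 1) + 2 (b=2); 2→3: 3^(3 + 1) + 3 = 84; 84−1 = 83
i=1: 83 = 3^(3 + 1) + 2 (b=3); 3→4: 4^(4 + 1) + 2 = 1026; 1026−1 = 1025
i=2: 1025 = 4^(4 + 1) + 1 (b=4); 4→5: 5^(5 + 1) + 1 = 15626; 15626−1 = 15625
i=3: 15625 = 5^(5 + 1) (b=5); 5→6: 6^(6 + 1) = 279936; 279936−1 = 279935
i=4: 279935 = 5·6^6 + 5·6^5 + 5·6^4 + 5·6^3 + 5·6^2 + 5·6 + 5 (b=6); 6→7: 5·7^7 + 5·7^5 + 5·7^4 + 5·7^3 + 5·7^2 + 5·7 + 5 = 4215755; 4215755−1 = 4215754
i=5: 4215754 = 5·7^7 + 5·7^5 + 5·7^4 + 5·7^3 + 5·7^2 + 5·7 + 4 (b=7); 7→8: 5·8^8 + 5·8^5 + 5·8^4 + 5·8^3 + 5·8^2 + 5·8 + 4 = 84073324; 84073324−1 = 84073323
i=6: 84073323 = 5·8^8 + 5·8^5 + 5·8^4 + 5·8^3 + 5·8^2 + 5·8 + 3 (b=8); 8→9: 5·9^9 + 5·9^5 + 5·9^4 + 5·9^3 + 5·9^2 + 5·9 + 3 = 1937434593; 1937434593−1 = 1937434592

5·8^8 + 5·8^5 + 5·8^4 + 5·8^3 + 5·8^2 + 5·8 + 3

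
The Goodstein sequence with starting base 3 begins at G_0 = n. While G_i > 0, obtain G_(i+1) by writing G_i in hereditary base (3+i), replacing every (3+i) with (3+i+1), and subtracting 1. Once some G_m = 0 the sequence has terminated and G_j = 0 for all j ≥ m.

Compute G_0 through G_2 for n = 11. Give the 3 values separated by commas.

11, 17, 25

(0) 11|_3 = 3^2 + 2 ↦ 4^2 + 2|_4 = 18 ⇒ 17
(1) 17|_4 = 4^2 + 1 ↦ 5^2 + 1|_5 = 26 ⇒ 25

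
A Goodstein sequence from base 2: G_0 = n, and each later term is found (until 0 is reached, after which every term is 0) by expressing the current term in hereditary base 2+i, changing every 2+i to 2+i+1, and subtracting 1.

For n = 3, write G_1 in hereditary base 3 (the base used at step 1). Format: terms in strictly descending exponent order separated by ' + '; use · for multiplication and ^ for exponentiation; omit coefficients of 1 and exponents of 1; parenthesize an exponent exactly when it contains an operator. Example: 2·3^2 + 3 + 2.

3

(0) 3|_2 = 2 + 1 ↦ 3 + 1|_3 = 4 ⇒ 3
(1) 3|_3 = 3 ↦ 4|_4 = 4 ⇒ 3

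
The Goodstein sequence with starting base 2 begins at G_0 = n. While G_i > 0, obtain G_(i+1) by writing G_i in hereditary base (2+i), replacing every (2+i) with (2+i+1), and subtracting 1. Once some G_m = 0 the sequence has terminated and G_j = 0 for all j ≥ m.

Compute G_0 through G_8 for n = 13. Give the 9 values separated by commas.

13, 108, 1279, 16092, 280711, 5765998, 134219479, 3486786855, 100000003325

G_0 = 13. HB_2(13) = 2^(2 + 1) + 2^2 + 1. Bump = 109. G_1 = 108.
G_1 = 108. HB_3(108) = 3^(3 + 1) + 3^3. Bump = 1280. G_2 = 1279.
G_2 = 1279. HB_4(1279) = 4^(4 + 1) + 3·4^3 + 3·4^2 + 3·4 + 3. Bump = 16093. G_3 = 16092.
G_3 = 16092. HB_5(16092) = 5^(5 + 1) + 3·5^3 + 3·5^2 + 3·5 + 2. Bump = 280712. G_4 = 280711.
G_4 = 280711. HB_6(280711) = 6^(6 + 1) + 3·6^3 + 3·6^2 + 3·6 + 1. Bump = 5765999. G_5 = 5765998.
G_5 = 5765998. HB_7(5765998) = 7^(7 + 1) + 3·7^3 + 3·7^2 + 3·7. Bump = 134219480. G_6 = 134219479.
G_6 = 134219479. HB_8(134219479) = 8^(8 + 1) + 3·8^3 + 3·8^2 + 2·8 + 7. Bump = 3486786856. G_7 = 3486786855.
G_7 = 3486786855. HB_9(3486786855) = 9^(9 + 1) + 3·9^3 + 3·9^2 + 2·9 + 6. Bump = 100000003326. G_8 = 100000003325.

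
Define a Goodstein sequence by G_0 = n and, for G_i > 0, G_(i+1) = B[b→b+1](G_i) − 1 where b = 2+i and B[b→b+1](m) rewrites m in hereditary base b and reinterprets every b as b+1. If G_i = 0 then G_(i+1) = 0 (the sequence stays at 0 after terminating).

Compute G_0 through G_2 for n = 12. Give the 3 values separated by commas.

[0] 12 ≡ 2^(2 + 1) + 2^2 (base 2). Lift 3: 108. −1: 107.
[1] 107 ≡ 3^(3 + 1) + 2·3^2 + 2·3 + 2 (base 3). Lift 4: 1066. −1: 1065.

12, 107, 1065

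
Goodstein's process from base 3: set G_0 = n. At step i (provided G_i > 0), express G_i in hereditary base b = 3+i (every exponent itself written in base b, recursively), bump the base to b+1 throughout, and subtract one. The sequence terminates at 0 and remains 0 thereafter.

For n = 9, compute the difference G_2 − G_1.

2

i=0: 9 = 3^2 (b=3); 3→4: 4^2 = 16; 16−1 = 15
i=1: 15 = 3·4 + 3 (b=4); 4→5: 3·5 + 3 = 18; 18−1 = 17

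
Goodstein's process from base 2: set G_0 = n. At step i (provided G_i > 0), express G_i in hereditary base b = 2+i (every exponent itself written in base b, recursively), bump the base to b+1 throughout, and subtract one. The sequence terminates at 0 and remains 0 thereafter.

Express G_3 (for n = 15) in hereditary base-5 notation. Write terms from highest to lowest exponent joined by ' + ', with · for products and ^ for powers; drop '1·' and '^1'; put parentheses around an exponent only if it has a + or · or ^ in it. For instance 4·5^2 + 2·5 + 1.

base 2: 15 = 2^(2 + 1) + 2^2 + 2 + 1; at 3: 3^(3 + 1) + 3^3 + 3 + 1 = 112; next = 111
base 3: 111 = 3^(3 + 1) + 3^3 + 3; at 4: 4^(4 + 1) + 4^4 + 4 = 1284; next = 1283
base 4: 1283 = 4^(4 + 1) + 4^4 + 3; at 5: 5^(5 + 1) + 5^5 + 3 = 18753; next = 18752
base 5: 18752 = 5^(5 + 1) + 5^5 + 2; at 6: 6^(6 + 1) + 6^6 + 2 = 326594; next = 326593

5^(5 + 1) + 5^5 + 2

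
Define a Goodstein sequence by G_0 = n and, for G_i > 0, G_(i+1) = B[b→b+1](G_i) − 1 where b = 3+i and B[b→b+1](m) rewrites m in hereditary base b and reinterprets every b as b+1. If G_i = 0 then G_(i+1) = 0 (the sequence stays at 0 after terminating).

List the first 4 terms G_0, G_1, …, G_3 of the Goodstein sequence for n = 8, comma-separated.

(0) 8|_3 = 2·3 + 2 ↦ 2·4 + 2|_4 = 10 ⇒ 9
(1) 9|_4 = 2·4 + 1 ↦ 2·5 + 1|_5 = 11 ⇒ 10
(2) 10|_5 = 2·5 ↦ 2·6|_6 = 12 ⇒ 11

8, 9, 10, 11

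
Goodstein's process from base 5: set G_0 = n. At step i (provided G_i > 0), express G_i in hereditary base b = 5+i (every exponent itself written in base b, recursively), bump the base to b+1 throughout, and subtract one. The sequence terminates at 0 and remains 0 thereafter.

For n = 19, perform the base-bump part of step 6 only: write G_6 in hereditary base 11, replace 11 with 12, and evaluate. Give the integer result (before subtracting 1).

32

G_0 = 19. HB_5(19) = 3·5 + 4. Bump = 22. G_1 = 21.
G_1 = 21. HB_6(21) = 3·6 + 3. Bump = 24. G_2 = 23.
G_2 = 23. HB_7(23) = 3·7 + 2. Bump = 26. G_3 = 25.
G_3 = 25. HB_8(25) = 3·8 + 1. Bump = 28. G_4 = 27.
G_4 = 27. HB_9(27) = 3·9. Bump = 30. G_5 = 29.
G_5 = 29. HB_10(29) = 2·10 + 9. Bump = 31. G_6 = 30.
G_6 = 30. HB_11(30) = 2·11 + 8. Bump = 32. G_7 = 31.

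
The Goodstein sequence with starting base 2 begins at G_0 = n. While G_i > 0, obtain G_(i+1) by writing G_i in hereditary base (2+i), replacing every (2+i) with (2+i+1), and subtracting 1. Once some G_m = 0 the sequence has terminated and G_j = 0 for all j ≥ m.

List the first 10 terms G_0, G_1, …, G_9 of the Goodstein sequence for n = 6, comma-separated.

step 0: 6 = 2^2 + 2; sub 3 for 2: 3^3 + 3; = 30; G_1 = 30−1 = 29
step 1: 29 = 3^3 + 2; sub 4 for 3: 4^4 + 2; = 258; G_2 = 258−1 = 257
step 2: 257 = 4^4 + 1; sub 5 for 4: 5^5 + 1; = 3126; G_3 = 3126−1 = 3125
step 3: 3125 = 5^5; sub 6 for 5: 6^6; = 46656; G_4 = 46656−1 = 46655
step 4: 46655 = 5·6^5 + 5·6^4 + 5·6^3 + 5·6^2 + 5·6 + 5; sub 7 for 6: 5·7^5 + 5·7^4 + 5·7^3 + 5·7^2 + 5·7 + 5; = 98040; G_5 = 98040−1 = 98039
step 5: 98039 = 5·7^5 + 5·7^4 + 5·7^3 + 5·7^2 + 5·7 + 4; sub 8 for 7: 5·8^5 + 5·8^4 + 5·8^3 + 5·8^2 + 5·8 + 4; = 187244; G_6 = 187244−1 = 187243
step 6: 187243 = 5·8^5 + 5·8^4 + 5·8^3 + 5·8^2 + 5·8 + 3; sub 9 for 8: 5·9^5 + 5·9^4 + 5·9^3 + 5·9^2 + 5·9 + 3; = 332148; G_7 = 332148−1 = 332147
step 7: 332147 = 5·9^5 + 5·9^4 + 5·9^3 + 5·9^2 + 5·9 + 2; sub 10 for 9: 5·10^5 + 5·10^4 + 5·10^3 + 5·10^2 + 5·10 + 2; = 555552; G_8 = 555552−1 = 555551
step 8: 555551 = 5·10^5 + 5·10^4 + 5·10^3 + 5·10^2 + 5·10 + 1; sub 11 for 10: 5·11^5 + 5·11^4 + 5·11^3 + 5·11^2 + 5·11 + 1; = 885776; G_9 = 885776−1 = 885775

6, 29, 257, 3125, 46655, 98039, 187243, 332147, 555551, 885775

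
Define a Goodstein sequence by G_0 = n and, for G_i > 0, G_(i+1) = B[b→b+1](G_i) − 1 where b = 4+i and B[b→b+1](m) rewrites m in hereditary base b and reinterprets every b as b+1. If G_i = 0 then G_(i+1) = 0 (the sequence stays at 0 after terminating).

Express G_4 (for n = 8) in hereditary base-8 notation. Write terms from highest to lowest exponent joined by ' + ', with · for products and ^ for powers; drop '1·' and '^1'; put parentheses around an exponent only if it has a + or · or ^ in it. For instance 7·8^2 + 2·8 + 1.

8 + 1

G_0 = 8. HB_4(8) = 2·4. Bump = 10. G_1 = 9.
G_1 = 9. HB_5(9) = 5 + 4. Bump = 10. G_2 = 9.
G_2 = 9. HB_6(9) = 6 + 3. Bump = 10. G_3 = 9.
G_3 = 9. HB_7(9) = 7 + 2. Bump = 10. G_4 = 9.
G_4 = 9. HB_8(9) = 8 + 1. Bump = 10. G_5 = 9.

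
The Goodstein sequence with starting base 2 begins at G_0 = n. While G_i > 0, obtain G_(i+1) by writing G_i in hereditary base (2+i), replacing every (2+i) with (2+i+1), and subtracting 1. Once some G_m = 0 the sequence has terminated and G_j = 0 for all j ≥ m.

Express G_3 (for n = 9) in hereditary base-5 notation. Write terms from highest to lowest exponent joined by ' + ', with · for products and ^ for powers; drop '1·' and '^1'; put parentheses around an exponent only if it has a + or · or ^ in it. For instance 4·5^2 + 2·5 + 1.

3·5^5 + 3·5^3 + 3·5^2 + 3·5 + 2

G_0 = 9. HB_2(9) = 2^(2 + 1) + 1. Bump = 82. G_1 = 81.
G_1 = 81. HB_3(81) = 3^(3 + 1). Bump = 1024. G_2 = 1023.
G_2 = 1023. HB_4(1023) = 3·4^4 + 3·4^3 + 3·4^2 + 3·4 + 3. Bump = 9843. G_3 = 9842.
G_3 = 9842. HB_5(9842) = 3·5^5 + 3·5^3 + 3·5^2 + 3·5 + 2. Bump = 140744. G_4 = 140743.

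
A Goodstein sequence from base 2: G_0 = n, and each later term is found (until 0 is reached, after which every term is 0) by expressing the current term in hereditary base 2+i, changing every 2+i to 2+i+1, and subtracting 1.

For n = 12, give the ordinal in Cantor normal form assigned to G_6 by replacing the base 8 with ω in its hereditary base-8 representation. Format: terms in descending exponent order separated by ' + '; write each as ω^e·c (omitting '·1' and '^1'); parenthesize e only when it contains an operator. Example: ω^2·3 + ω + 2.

step 0: 12 = 2^(2 + 1) + 2^2; sub 3 for 2: 3^(3 + 1) + 3^3; = 108; G_1 = 108−1 = 107
step 1: 107 = 3^(3 + 1) + 2·3^2 + 2·3 + 2; sub 4 for 3: 4^(4 + 1) + 2·4^2 + 2·4 + 2; = 1066; G_2 = 1066−1 = 1065
step 2: 1065 = 4^(4 + 1) + 2·4^2 + 2·4 + 1; sub 5 for 4: 5^(5 + 1) + 2·5^2 + 2·5 + 1; = 15686; G_3 = 15686−1 = 15685
step 3: 15685 = 5^(5 + 1) + 2·5^2 + 2·5; sub 6 for 5: 6^(6 + 1) + 2·6^2 + 2·6; = 280020; G_4 = 280020−1 = 280019
step 4: 280019 = 6^(6 + 1) + 2·6^2 + 6 + 5; sub 7 for 6: 7^(7 + 1) + 2·7^2 + 7 + 5; = 5764911; G_5 = 5764911−1 = 5764910
step 5: 5764910 = 7^(7 + 1) + 2·7^2 + 7 + 4; sub 8 for 7: 8^(8 + 1) + 2·8^2 + 8 + 4; = 134217868; G_6 = 134217868−1 = 134217867
step 6: 134217867 = 8^(8 + 1) + 2·8^2 + 8 + 3; sub 9 for 8: 9^(9 + 1) + 2·9^2 + 9 + 3; = 3486784575; G_7 = 3486784575−1 = 3486784574

ω^(ω + 1) + ω^2·2 + ω + 3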